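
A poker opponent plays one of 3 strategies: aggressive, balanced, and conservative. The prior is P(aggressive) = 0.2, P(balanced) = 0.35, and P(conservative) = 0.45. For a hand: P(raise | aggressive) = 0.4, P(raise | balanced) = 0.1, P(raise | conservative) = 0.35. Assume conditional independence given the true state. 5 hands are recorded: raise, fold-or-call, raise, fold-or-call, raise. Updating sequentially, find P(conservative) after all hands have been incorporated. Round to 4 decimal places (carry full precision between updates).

After 'raise': normaliser = 0.4·0.2000 + 0.1·0.3500 + 0.35·0.4500; P(aggressive) ≈ 0.2936, P(balanced) ≈ 0.1284, P(conservative) ≈ 0.5780
After 'fold-or-call': normaliser = 0.6·0.2936 + 0.9·0.1284 + 0.65·0.5780; P(aggressive) ≈ 0.2639, P(balanced) ≈ 0.1732, P(conservative) ≈ 0.5629
After 'raise': normaliser = 0.4·0.2639 + 0.1·0.1732 + 0.35·0.5629; P(aggressive) ≈ 0.3300, P(balanced) ≈ 0.0541, P(conservative) ≈ 0.6159
After 'fold-or-call': normaliser = 0.6·0.3300 + 0.9·0.0541 + 0.65·0.6159; P(aggressive) ≈ 0.3060, P(balanced) ≈ 0.0753, P(conservative) ≈ 0.6187
After 'raise': normaliser = 0.4·0.3060 + 0.1·0.0753 + 0.35·0.6187; P(aggressive) ≈ 0.3533, P(balanced) ≈ 0.0217, P(conservative) ≈ 0.6250

0.6250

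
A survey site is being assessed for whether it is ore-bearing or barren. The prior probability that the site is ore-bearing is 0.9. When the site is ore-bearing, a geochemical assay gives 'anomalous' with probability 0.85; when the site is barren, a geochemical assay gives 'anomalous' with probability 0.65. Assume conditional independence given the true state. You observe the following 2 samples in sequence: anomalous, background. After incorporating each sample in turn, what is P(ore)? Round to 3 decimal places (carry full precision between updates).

0.835

Apply Bayes' rule sequentially, carrying P(ore) forward.
After 'anomalous': P(ore) = 0.85·0.9000 / (0.85·0.9000 + 0.65·0.1000) ≈ 0.9217
After 'background': P(ore) = 0.15·0.9217 / (0.15·0.9217 + 0.35·0.0783) ≈ 0.8345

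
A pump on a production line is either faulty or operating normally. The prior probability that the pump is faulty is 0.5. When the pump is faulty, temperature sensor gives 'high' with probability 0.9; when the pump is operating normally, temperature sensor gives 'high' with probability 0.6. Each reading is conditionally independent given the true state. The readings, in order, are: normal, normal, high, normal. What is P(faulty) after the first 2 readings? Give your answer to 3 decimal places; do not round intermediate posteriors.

0.059

Each posterior becomes the prior for the next update.
After 'normal': P(faulty) = 0.1·0.5000 / (0.1·0.5000 + 0.4·0.5000) ≈ 0.2000
After 'normal': P(faulty) = 0.1·0.2000 / (0.1·0.2000 + 0.4·0.8000) ≈ 0.0588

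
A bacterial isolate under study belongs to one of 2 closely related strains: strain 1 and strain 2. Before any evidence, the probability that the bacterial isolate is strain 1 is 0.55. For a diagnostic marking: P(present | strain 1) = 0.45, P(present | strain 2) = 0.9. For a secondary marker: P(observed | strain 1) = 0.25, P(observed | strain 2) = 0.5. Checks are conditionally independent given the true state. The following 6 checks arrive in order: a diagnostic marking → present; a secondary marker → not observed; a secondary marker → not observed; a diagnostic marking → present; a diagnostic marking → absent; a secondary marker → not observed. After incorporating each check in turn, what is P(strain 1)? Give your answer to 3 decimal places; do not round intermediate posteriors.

Apply Bayes' rule sequentially, carrying P(strain 1) forward.
After a diagnostic marking='present': P(strain 1) = 0.45·0.5500 / (0.45·0.5500 + 0.9·0.4500) ≈ 0.3793
After a secondary marker='not observed': P(strain 1) = 0.75·0.3793 / (0.75·0.3793 + 0.5·0.6207) ≈ 0.4783
After a secondary marker='not observed': P(strain 1) = 0.75·0.4783 / (0.75·0.4783 + 0.5·0.5217) ≈ 0.5789
After a diagnostic marking='present': P(strain 1) = 0.45·0.5789 / (0.45·0.5789 + 0.9·0.4211) ≈ 0.4074
After a diagnostic marking='absent': P(strain 1) = 0.55·0.4074 / (0.55·0.4074 + 0.1·0.5926) ≈ 0.7908
After a secondary marker='not observed': P(strain 1) = 0.75·0.7908 / (0.75·0.7908 + 0.5·0.2092) ≈ 0.8501

0.850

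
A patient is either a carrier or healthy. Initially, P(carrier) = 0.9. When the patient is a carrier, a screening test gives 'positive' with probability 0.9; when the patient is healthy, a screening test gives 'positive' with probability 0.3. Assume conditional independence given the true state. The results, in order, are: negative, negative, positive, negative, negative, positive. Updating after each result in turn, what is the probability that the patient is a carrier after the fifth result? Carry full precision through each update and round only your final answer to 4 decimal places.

0.0111

After 'negative': P(carrier) = 0.1·0.9000 / (0.1·0.9000 + 0.7·0.1000) ≈ 0.5625
After 'negative': P(carrier) = 0.1·0.5625 / (0.1·0.5625 + 0.7·0.4375) ≈ 0.1552
After 'positive': P(carrier) = 0.9·0.1552 / (0.9·0.1552 + 0.3·0.8448) ≈ 0.3553
After 'negative': P(carrier) = 0.1·0.3553 / (0.1·0.3553 + 0.7·0.6447) ≈ 0.0730
After 'negative': P(carrier) = 0.1·0.0730 / (0.1·0.0730 + 0.7·0.9270) ≈ 0.0111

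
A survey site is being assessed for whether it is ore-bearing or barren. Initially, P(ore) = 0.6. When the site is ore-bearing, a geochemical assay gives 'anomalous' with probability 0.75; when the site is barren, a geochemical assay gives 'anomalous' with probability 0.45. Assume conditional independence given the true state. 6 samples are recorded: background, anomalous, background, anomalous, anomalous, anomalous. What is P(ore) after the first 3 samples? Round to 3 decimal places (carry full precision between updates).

0.341

After 'background': P(ore) = 0.25·0.6000 / (0.25·0.6000 + 0.55·0.4000) ≈ 0.4054
After 'anomalous': P(ore) = 0.75·0.4054 / (0.75·0.4054 + 0.45·0.5946) ≈ 0.5319
After 'background': P(ore) = 0.25·0.5319 / (0.25·0.5319 + 0.55·0.4681) ≈ 0.3406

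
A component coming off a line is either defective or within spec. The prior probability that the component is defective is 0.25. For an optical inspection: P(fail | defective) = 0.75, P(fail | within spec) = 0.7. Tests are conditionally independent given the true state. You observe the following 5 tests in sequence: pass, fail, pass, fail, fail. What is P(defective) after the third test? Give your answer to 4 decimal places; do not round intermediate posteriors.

0.1987

After 'pass': P(defective) = 0.25·0.2500 / (0.25·0.2500 + 0.3·0.7500) ≈ 0.2174
After 'fail': P(defective) = 0.75·0.2174 / (0.75·0.2174 + 0.7·0.7826) ≈ 0.2294
After 'pass': P(defective) = 0.25·0.2294 / (0.25·0.2294 + 0.3·0.7706) ≈ 0.1987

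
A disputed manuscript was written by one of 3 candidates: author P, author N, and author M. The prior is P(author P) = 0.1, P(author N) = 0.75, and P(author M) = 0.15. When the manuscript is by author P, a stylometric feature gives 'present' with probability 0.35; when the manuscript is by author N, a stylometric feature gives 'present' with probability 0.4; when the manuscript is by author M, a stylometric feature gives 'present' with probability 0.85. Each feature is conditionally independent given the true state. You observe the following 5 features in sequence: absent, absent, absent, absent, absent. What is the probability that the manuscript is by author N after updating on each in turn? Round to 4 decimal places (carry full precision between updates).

0.8339

After 'absent': normaliser = 0.65·0.1000 + 0.6·0.7500 + 0.15·0.1500; P(author P) ≈ 0.1209, P(author N) ≈ 0.8372, P(author M) ≈ 0.0419
After 'absent': normaliser = 0.65·0.1209 + 0.6·0.8372 + 0.15·0.0419; P(author P) ≈ 0.1339, P(author N) ≈ 0.8554, P(author M) ≈ 0.0107
After 'absent': normaliser = 0.65·0.1339 + 0.6·0.8554 + 0.15·0.0107; P(author P) ≈ 0.1446, P(author N) ≈ 0.8528, P(author M) ≈ 0.0027
After 'absent': normaliser = 0.65·0.1446 + 0.6·0.8528 + 0.15·0.0027; P(author P) ≈ 0.1551, P(author N) ≈ 0.8443, P(author M) ≈ 0.0007
After 'absent': normaliser = 0.65·0.1551 + 0.6·0.8443 + 0.15·0.0007; P(author P) ≈ 0.1659, P(author N) ≈ 0.8339, P(author M) ≈ 0.0002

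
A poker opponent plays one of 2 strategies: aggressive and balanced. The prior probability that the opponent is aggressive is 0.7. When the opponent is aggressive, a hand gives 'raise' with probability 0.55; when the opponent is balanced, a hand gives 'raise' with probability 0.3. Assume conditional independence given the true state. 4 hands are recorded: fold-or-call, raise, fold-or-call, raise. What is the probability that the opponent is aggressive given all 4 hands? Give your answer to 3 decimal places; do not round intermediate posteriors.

0.764

After 'fold-or-call': P(aggressive) = 0.45·0.7000 / (0.45·0.7000 + 0.7·0.3000) ≈ 0.6000
After 'raise': P(aggressive) = 0.55·0.6000 / (0.55·0.6000 + 0.3·0.4000) ≈ 0.7333
After 'fold-or-call': P(aggressive) = 0.45·0.7333 / (0.45·0.7333 + 0.7·0.2667) ≈ 0.6387
After 'raise': P(aggressive) = 0.55·0.6387 / (0.55·0.6387 + 0.3·0.3613) ≈ 0.7642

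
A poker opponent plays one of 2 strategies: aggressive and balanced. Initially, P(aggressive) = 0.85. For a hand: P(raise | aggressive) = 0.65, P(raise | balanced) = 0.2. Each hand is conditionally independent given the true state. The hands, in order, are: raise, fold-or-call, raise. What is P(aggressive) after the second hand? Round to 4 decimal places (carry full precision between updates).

0.8896

After 'raise': P(aggressive) = 0.65·0.8500 / (0.65·0.8500 + 0.2·0.1500) ≈ 0.9485
After 'fold-or-call': P(aggressive) = 0.35·0.9485 / (0.35·0.9485 + 0.8·0.0515) ≈ 0.8896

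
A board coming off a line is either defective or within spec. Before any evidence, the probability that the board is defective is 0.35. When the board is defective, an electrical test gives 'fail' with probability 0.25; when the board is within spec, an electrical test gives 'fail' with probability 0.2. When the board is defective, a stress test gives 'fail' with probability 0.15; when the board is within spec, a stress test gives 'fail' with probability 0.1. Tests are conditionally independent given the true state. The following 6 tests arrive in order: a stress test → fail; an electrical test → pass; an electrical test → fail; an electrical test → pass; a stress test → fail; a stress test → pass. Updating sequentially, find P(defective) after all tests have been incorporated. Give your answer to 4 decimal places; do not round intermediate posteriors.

0.5570

After a stress test='fail': P(defective) = 0.15·0.3500 / (0.15·0.3500 + 0.1·0.6500) ≈ 0.4468
After an electrical test='pass': P(defective) = 0.75·0.4468 / (0.75·0.4468 + 0.8·0.5532) ≈ 0.4309
After an electrical test='fail': P(defective) = 0.25·0.4309 / (0.25·0.4309 + 0.2·0.5691) ≈ 0.4863
After an electrical test='pass': P(defective) = 0.75·0.4863 / (0.75·0.4863 + 0.8·0.5137) ≈ 0.4702
After a stress test='fail': P(defective) = 0.15·0.4702 / (0.15·0.4702 + 0.1·0.5298) ≈ 0.5710
After a stress test='pass': P(defective) = 0.85·0.5710 / (0.85·0.5710 + 0.9·0.4290) ≈ 0.5570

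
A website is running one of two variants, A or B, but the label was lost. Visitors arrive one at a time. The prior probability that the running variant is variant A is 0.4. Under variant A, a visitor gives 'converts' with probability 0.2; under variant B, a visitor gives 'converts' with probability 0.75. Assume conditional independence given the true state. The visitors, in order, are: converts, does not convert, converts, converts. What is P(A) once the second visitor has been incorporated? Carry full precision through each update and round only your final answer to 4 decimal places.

After 'converts': P(A) = 0.2·0.4000 / (0.2·0.4000 + 0.75·0.6000) ≈ 0.1509
After 'does not convert': P(A) = 0.8·0.1509 / (0.8·0.1509 + 0.25·0.8491) ≈ 0.3626

0.3626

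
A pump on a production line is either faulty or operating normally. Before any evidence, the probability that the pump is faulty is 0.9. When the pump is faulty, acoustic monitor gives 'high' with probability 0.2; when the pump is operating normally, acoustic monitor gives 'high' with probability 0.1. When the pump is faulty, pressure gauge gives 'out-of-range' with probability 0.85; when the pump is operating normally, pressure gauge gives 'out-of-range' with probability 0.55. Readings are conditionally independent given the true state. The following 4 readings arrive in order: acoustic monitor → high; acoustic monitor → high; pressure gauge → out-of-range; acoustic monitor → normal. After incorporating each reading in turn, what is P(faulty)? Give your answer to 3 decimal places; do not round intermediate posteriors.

After acoustic monitor='high': P(faulty) = 0.2·0.9000 / (0.2·0.9000 + 0.1·0.1000) ≈ 0.9474
After acoustic monitor='high': P(faulty) = 0.2·0.9474 / (0.2·0.9474 + 0.1·0.0526) ≈ 0.9730
After pressure gauge='out-of-range': P(faulty) = 0.85·0.9730 / (0.85·0.9730 + 0.55·0.0270) ≈ 0.9823
After acoustic monitor='normal': P(faulty) = 0.8·0.9823 / (0.8·0.9823 + 0.9·0.0177) ≈ 0.9802

0.980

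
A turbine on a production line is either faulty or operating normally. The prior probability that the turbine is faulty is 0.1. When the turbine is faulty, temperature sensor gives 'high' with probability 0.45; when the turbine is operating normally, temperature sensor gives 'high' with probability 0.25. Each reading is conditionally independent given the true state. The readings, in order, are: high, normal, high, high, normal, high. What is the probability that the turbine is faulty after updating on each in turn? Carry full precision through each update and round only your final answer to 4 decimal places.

After 'high': P(faulty) = 0.45·0.1000 / (0.45·0.1000 + 0.25·0.9000) ≈ 0.1667
After 'normal': P(faulty) = 0.55·0.1667 / (0.55·0.1667 + 0.75·0.8333) ≈ 0.1279
After 'high': P(faulty) = 0.45·0.1279 / (0.45·0.1279 + 0.25·0.8721) ≈ 0.2089
After 'high': P(faulty) = 0.45·0.2089 / (0.45·0.2089 + 0.25·0.7911) ≈ 0.3221
After 'normal': P(faulty) = 0.55·0.3221 / (0.55·0.3221 + 0.75·0.6779) ≈ 0.2584
After 'high': P(faulty) = 0.45·0.2584 / (0.45·0.2584 + 0.25·0.7416) ≈ 0.3855

0.3855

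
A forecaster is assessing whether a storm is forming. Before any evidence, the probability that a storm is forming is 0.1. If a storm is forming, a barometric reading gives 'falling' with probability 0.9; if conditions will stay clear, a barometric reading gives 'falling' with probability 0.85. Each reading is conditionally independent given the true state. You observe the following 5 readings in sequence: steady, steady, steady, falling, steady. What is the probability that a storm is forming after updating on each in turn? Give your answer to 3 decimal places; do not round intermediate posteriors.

0.023

Each posterior becomes the prior for the next update.
After 'steady': P(storm) = 0.1·0.1000 / (0.1·0.1000 + 0.15·0.9000) ≈ 0.0690
After 'steady': P(storm) = 0.1·0.0690 / (0.1·0.0690 + 0.15·0.9310) ≈ 0.0471
After 'steady': P(storm) = 0.1·0.0471 / (0.1·0.0471 + 0.15·0.9529) ≈ 0.0319
After 'falling': P(storm) = 0.9·0.0319 / (0.9·0.0319 + 0.85·0.9681) ≈ 0.0337
After 'steady': P(storm) = 0.1·0.0337 / (0.1·0.0337 + 0.15·0.9663) ≈ 0.0227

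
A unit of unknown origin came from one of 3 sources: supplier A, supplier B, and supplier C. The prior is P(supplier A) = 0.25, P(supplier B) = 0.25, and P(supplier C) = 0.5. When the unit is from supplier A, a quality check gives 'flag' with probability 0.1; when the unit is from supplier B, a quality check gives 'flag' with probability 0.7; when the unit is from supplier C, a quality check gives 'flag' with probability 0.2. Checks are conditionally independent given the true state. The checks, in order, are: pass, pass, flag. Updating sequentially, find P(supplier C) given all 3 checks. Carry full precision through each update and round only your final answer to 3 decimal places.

0.640

After 'pass': normaliser = 0.9·0.2500 + 0.3·0.2500 + 0.8·0.5000; P(supplier A) ≈ 0.3214, P(supplier B) ≈ 0.1071, P(supplier C) ≈ 0.5714
After 'pass': normaliser = 0.9·0.3214 + 0.3·0.1071 + 0.8·0.5714; P(supplier A) ≈ 0.3716, P(supplier B) ≈ 0.0413, P(supplier C) ≈ 0.5872
After 'flag': normaliser = 0.1·0.3716 + 0.7·0.0413 + 0.2·0.5872; P(supplier A) ≈ 0.2025, P(supplier B) ≈ 0.1575, P(supplier C) ≈ 0.6400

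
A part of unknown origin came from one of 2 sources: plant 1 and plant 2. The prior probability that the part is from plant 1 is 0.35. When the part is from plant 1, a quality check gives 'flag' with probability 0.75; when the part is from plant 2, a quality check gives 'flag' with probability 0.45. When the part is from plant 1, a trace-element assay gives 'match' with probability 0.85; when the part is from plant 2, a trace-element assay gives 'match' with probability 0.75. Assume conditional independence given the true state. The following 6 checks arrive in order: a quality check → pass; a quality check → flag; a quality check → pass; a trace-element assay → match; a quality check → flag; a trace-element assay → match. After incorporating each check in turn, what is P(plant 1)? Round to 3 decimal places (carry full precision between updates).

0.284

Apply Bayes' rule sequentially, carrying P(plant 1) forward.
After a quality check='pass': P(plant 1) = 0.25·0.3500 / (0.25·0.3500 + 0.55·0.6500) ≈ 0.1966
After a quality check='flag': P(plant 1) = 0.75·0.1966 / (0.75·0.1966 + 0.45·0.8034) ≈ 0.2897
After a quality check='pass': P(plant 1) = 0.25·0.2897 / (0.25·0.2897 + 0.55·0.7103) ≈ 0.1564
After a trace-element assay='match': P(plant 1) = 0.85·0.1564 / (0.85·0.1564 + 0.75·0.8436) ≈ 0.1737
After a quality check='flag': P(plant 1) = 0.75·0.1737 / (0.75·0.1737 + 0.45·0.8263) ≈ 0.2594
After a trace-element assay='match': P(plant 1) = 0.85·0.2594 / (0.85·0.2594 + 0.75·0.7406) ≈ 0.2841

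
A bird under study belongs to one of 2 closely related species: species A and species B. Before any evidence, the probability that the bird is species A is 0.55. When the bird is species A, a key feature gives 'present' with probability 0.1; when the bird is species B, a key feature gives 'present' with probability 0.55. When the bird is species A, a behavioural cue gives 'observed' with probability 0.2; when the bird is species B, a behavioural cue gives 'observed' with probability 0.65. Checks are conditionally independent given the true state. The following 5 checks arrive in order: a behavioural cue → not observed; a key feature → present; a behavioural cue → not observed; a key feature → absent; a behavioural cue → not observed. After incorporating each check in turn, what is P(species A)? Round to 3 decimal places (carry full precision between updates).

0.841

After a behavioural cue='not observed': P(species A) = 0.8·0.5500 / (0.8·0.5500 + 0.35·0.4500) ≈ 0.7364
After a key feature='present': P(species A) = 0.1·0.7364 / (0.1·0.7364 + 0.55·0.2636) ≈ 0.3368
After a behavioural cue='not observed': P(species A) = 0.8·0.3368 / (0.8·0.3368 + 0.35·0.6632) ≈ 0.5373
After a key feature='absent': P(species A) = 0.9·0.5373 / (0.9·0.5373 + 0.45·0.4627) ≈ 0.6990
After a behavioural cue='not observed': P(species A) = 0.8·0.6990 / (0.8·0.6990 + 0.35·0.3010) ≈ 0.8415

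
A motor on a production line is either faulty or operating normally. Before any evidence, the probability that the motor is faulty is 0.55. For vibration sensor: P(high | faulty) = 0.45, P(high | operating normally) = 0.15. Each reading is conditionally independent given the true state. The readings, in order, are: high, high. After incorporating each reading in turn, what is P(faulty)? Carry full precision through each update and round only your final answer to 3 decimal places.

0.917

Each posterior becomes the prior for the next update.
After 'high': P(faulty) = 0.45·0.5500 / (0.45·0.5500 + 0.15·0.4500) ≈ 0.7857
After 'high': P(faulty) = 0.45·0.7857 / (0.45·0.7857 + 0.15·0.2143) ≈ 0.9167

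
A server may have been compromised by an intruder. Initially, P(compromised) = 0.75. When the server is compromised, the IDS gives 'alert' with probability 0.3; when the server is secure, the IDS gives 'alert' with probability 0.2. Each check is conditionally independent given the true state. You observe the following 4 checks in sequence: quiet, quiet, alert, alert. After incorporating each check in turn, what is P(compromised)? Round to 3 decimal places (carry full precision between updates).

After 'quiet': P(compromised) = 0.7·0.7500 / (0.7·0.7500 + 0.8·0.2500) ≈ 0.7241
After 'quiet': P(compromised) = 0.7·0.7241 / (0.7·0.7241 + 0.8·0.2759) ≈ 0.6967
After 'alert': P(compromised) = 0.3·0.6967 / (0.3·0.6967 + 0.2·0.3033) ≈ 0.7750
After 'alert': P(compromised) = 0.3·0.7750 / (0.3·0.7750 + 0.2·0.2250) ≈ 0.8379

0.838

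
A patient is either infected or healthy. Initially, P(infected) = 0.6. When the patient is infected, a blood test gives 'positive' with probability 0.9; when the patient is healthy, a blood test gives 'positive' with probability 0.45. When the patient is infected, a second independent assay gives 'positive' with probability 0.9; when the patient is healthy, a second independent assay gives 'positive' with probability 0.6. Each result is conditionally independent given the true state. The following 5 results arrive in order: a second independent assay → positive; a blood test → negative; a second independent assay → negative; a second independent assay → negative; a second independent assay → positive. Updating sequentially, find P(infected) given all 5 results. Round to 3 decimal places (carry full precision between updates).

0.037

After a second independent assay='positive': P(infected) = 0.9·0.6000 / (0.9·0.6000 + 0.6·0.4000) ≈ 0.6923
After a blood test='negative': P(infected) = 0.1·0.6923 / (0.1·0.6923 + 0.55·0.3077) ≈ 0.2903
After a second independent assay='negative': P(infected) = 0.1·0.2903 / (0.1·0.2903 + 0.4·0.7097) ≈ 0.0928
After a second independent assay='negative': P(infected) = 0.1·0.0928 / (0.1·0.0928 + 0.4·0.9072) ≈ 0.0249
After a second independent assay='positive': P(infected) = 0.9·0.0249 / (0.9·0.0249 + 0.6·0.9751) ≈ 0.0369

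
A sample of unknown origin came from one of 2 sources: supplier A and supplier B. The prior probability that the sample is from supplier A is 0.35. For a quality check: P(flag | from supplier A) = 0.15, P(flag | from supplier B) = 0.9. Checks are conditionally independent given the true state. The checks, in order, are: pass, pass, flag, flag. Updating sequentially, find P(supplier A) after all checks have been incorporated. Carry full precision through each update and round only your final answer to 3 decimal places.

After 'pass': P(supplier A) = 0.85·0.3500 / (0.85·0.3500 + 0.1·0.6500) ≈ 0.8207
After 'pass': P(supplier A) = 0.85·0.8207 / (0.85·0.8207 + 0.1·0.1793) ≈ 0.9749
After 'flag': P(supplier A) = 0.15·0.9749 / (0.15·0.9749 + 0.9·0.0251) ≈ 0.8664
After 'flag': P(supplier A) = 0.15·0.8664 / (0.15·0.8664 + 0.9·0.1336) ≈ 0.5194

0.519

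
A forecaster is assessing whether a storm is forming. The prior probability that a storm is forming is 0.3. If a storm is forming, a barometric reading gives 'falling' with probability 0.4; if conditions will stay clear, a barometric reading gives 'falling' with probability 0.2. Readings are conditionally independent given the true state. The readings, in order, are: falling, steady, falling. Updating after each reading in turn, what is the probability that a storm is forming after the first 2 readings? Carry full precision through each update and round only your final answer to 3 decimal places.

0.391

After 'falling': P(storm) = 0.4·0.3000 / (0.4·0.3000 + 0.2·0.7000) ≈ 0.4615
After 'steady': P(storm) = 0.6·0.4615 / (0.6·0.4615 + 0.8·0.5385) ≈ 0.3913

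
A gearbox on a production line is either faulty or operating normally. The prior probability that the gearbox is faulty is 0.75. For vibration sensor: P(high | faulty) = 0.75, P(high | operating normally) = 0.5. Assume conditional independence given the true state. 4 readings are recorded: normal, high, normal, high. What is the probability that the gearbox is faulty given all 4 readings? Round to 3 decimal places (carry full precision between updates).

0.628

After 'normal': P(faulty) = 0.25·0.7500 / (0.25·0.7500 + 0.5·0.2500) ≈ 0.6000
After 'high': P(faulty) = 0.75·0.6000 / (0.75·0.6000 + 0.5·0.4000) ≈ 0.6923
After 'normal': P(faulty) = 0.25·0.6923 / (0.25·0.6923 + 0.5·0.3077) ≈ 0.5294
After 'high': P(faulty) = 0.75·0.5294 / (0.75·0.5294 + 0.5·0.4706) ≈ 0.6279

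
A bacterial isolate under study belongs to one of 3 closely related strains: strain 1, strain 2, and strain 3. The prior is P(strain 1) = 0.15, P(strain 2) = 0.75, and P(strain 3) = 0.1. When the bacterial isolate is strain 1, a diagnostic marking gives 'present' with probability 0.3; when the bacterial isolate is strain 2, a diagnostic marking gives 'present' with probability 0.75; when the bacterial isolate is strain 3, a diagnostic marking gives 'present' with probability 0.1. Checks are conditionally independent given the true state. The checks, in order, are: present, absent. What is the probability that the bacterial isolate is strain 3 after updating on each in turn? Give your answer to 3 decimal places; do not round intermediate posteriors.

Each posterior becomes the prior for the next update.
After 'present': normaliser = 0.3·0.1500 + 0.75·0.7500 + 0.1·0.1000; P(strain 1) ≈ 0.0729, P(strain 2) ≈ 0.9109, P(strain 3) ≈ 0.0162
After 'absent': normaliser = 0.7·0.0729 + 0.25·0.9109 + 0.9·0.0162; P(strain 1) ≈ 0.1739, P(strain 2) ≈ 0.7764, P(strain 3) ≈ 0.0497

0.050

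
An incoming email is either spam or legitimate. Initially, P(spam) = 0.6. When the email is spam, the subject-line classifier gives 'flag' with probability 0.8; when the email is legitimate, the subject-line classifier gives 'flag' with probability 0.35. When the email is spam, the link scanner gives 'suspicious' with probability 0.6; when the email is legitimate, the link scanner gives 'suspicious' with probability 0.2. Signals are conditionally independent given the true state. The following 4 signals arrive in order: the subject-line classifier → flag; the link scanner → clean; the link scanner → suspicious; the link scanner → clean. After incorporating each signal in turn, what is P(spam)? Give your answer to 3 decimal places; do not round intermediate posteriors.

0.720

Each posterior becomes the prior for the next update.
After the subject-line classifier='flag': P(spam) = 0.8·0.6000 / (0.8·0.6000 + 0.35·0.4000) ≈ 0.7742
After the link scanner='clean': P(spam) = 0.4·0.7742 / (0.4·0.7742 + 0.8·0.2258) ≈ 0.6316
After the link scanner='suspicious': P(spam) = 0.6·0.6316 / (0.6·0.6316 + 0.2·0.3684) ≈ 0.8372
After the link scanner='clean': P(spam) = 0.4·0.8372 / (0.4·0.8372 + 0.8·0.1628) ≈ 0.7200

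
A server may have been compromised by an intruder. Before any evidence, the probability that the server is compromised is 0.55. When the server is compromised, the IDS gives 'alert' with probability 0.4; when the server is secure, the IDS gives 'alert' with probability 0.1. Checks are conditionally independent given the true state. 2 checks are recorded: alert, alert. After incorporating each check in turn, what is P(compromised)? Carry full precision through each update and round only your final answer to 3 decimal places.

0.951

After 'alert': P(compromised) = 0.4·0.5500 / (0.4·0.5500 + 0.1·0.4500) ≈ 0.8302
After 'alert': P(compromised) = 0.4·0.8302 / (0.4·0.8302 + 0.1·0.1698) ≈ 0.9514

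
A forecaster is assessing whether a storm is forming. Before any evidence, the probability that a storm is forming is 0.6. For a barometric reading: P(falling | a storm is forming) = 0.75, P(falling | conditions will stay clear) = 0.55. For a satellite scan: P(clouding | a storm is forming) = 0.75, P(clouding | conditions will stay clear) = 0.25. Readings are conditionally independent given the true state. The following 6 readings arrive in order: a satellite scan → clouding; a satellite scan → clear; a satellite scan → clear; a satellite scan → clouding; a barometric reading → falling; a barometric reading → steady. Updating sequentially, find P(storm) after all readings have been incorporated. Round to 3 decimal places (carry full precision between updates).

Apply Bayes' rule sequentially, carrying P(storm) forward.
After a satellite scan='clouding': P(storm) = 0.75·0.6000 / (0.75·0.6000 + 0.25·0.4000) ≈ 0.8182
After a satellite scan='clear': P(storm) = 0.25·0.8182 / (0.25·0.8182 + 0.75·0.1818) ≈ 0.6000
After a satellite scan='clear': P(storm) = 0.25·0.6000 / (0.25·0.6000 + 0.75·0.4000) ≈ 0.3333
After a satellite scan='clouding': P(storm) = 0.75·0.3333 / (0.75·0.3333 + 0.25·0.6667) ≈ 0.6000
After a barometric reading='falling': P(storm) = 0.75·0.6000 / (0.75·0.6000 + 0.55·0.4000) ≈ 0.6716
After a barometric reading='steady': P(storm) = 0.25·0.6716 / (0.25·0.6716 + 0.45·0.3284) ≈ 0.5319

0.532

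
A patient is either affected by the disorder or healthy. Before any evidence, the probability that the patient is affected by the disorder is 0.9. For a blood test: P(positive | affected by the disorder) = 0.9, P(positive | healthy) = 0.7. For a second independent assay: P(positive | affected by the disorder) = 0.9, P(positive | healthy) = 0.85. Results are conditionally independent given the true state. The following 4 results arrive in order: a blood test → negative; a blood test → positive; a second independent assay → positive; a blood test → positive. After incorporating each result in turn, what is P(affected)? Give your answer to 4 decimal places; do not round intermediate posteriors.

After a blood test='negative': P(affected) = 0.1·0.9000 / (0.1·0.9000 + 0.3·0.1000) ≈ 0.7500
After a blood test='positive': P(affected) = 0.9·0.7500 / (0.9·0.7500 + 0.7·0.2500) ≈ 0.7941
After a second independent assay='positive': P(affected) = 0.9·0.7941 / (0.9·0.7941 + 0.85·0.2059) ≈ 0.8033
After a blood test='positive': P(affected) = 0.9·0.8033 / (0.9·0.8033 + 0.7·0.1967) ≈ 0.8400

0.8400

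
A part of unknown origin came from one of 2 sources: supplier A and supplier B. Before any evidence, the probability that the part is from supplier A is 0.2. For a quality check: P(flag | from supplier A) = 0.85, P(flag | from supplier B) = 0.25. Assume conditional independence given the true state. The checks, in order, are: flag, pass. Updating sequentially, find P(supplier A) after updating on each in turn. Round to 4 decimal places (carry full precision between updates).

0.1453

Apply Bayes' rule sequentially, carrying P(supplier A) forward.
After 'flag': P(supplier A) = 0.85·0.2000 / (0.85·0.2000 + 0.25·0.8000) ≈ 0.4595
After 'pass': P(supplier A) = 0.15·0.4595 / (0.15·0.4595 + 0.75·0.5405) ≈ 0.1453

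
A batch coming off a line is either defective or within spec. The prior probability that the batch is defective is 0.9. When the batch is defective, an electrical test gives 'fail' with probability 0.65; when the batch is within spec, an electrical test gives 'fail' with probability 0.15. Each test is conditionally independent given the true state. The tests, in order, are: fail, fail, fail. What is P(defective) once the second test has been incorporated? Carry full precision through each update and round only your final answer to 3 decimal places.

After 'fail': P(defective) = 0.65·0.9000 / (0.65·0.9000 + 0.15·0.1000) ≈ 0.9750
After 'fail': P(defective) = 0.65·0.9750 / (0.65·0.9750 + 0.15·0.0250) ≈ 0.9941

0.994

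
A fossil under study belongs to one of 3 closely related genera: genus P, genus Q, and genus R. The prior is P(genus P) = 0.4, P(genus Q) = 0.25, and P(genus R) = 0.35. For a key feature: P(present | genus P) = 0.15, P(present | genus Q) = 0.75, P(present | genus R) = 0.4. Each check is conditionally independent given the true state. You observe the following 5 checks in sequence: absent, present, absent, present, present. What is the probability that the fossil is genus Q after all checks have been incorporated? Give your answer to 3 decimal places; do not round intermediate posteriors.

0.422

After 'absent': normaliser = 0.85·0.4000 + 0.25·0.2500 + 0.6·0.3500; P(genus P) ≈ 0.5551, P(genus Q) ≈ 0.1020, P(genus R) ≈ 0.3429
After 'present': normaliser = 0.15·0.5551 + 0.75·0.1020 + 0.4·0.3429; P(genus P) ≈ 0.2804, P(genus Q) ≈ 0.2577, P(genus R) ≈ 0.4619
After 'absent': normaliser = 0.85·0.2804 + 0.25·0.2577 + 0.6·0.4619; P(genus P) ≈ 0.4110, P(genus Q) ≈ 0.1111, P(genus R) ≈ 0.4779
After 'present': normaliser = 0.15·0.4110 + 0.75·0.1111 + 0.4·0.4779; P(genus P) ≈ 0.1834, P(genus Q) ≈ 0.2479, P(genus R) ≈ 0.5687
After 'present': normaliser = 0.15·0.1834 + 0.75·0.2479 + 0.4·0.5687; P(genus P) ≈ 0.0624, P(genus Q) ≈ 0.4217, P(genus R) ≈ 0.5159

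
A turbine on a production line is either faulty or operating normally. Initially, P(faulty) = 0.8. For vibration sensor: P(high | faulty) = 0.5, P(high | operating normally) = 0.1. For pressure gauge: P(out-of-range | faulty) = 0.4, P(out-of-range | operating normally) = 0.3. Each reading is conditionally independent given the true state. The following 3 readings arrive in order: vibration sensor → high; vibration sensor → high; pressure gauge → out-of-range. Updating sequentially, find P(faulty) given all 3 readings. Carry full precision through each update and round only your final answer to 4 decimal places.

After vibration sensor='high': P(faulty) = 0.5·0.8000 / (0.5·0.8000 + 0.1·0.2000) ≈ 0.9524
After vibration sensor='high': P(faulty) = 0.5·0.9524 / (0.5·0.9524 + 0.1·0.0476) ≈ 0.9901
After pressure gauge='out-of-range': P(faulty) = 0.4·0.9901 / (0.4·0.9901 + 0.3·0.0099) ≈ 0.9926

0.9926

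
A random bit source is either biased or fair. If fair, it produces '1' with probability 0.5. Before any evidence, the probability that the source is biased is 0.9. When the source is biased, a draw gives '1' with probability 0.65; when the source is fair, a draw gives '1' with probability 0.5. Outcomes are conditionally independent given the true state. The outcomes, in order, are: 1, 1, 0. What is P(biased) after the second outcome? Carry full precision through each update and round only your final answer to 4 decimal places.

After '1': P(biased) = 0.65·0.9000 / (0.65·0.9000 + 0.5·0.1000) ≈ 0.9213
After '1': P(biased) = 0.65·0.9213 / (0.65·0.9213 + 0.5·0.0787) ≈ 0.9383

0.9383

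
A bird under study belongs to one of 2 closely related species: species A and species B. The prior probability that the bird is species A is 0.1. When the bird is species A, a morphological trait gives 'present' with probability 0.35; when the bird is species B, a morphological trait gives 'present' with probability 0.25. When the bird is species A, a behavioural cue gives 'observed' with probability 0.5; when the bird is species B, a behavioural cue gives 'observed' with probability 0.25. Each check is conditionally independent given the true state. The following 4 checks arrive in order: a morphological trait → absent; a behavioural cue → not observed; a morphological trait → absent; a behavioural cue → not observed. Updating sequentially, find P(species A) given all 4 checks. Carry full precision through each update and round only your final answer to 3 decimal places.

After a morphological trait='absent': P(species A) = 0.65·0.1000 / (0.65·0.1000 + 0.75·0.9000) ≈ 0.0878
After a behavioural cue='not observed': P(species A) = 0.5·0.0878 / (0.5·0.0878 + 0.75·0.9122) ≈ 0.0603
After a morphological trait='absent': P(species A) = 0.65·0.0603 / (0.65·0.0603 + 0.75·0.9397) ≈ 0.0527
After a behavioural cue='not observed': P(species A) = 0.5·0.0527 / (0.5·0.0527 + 0.75·0.9473) ≈ 0.0358

0.036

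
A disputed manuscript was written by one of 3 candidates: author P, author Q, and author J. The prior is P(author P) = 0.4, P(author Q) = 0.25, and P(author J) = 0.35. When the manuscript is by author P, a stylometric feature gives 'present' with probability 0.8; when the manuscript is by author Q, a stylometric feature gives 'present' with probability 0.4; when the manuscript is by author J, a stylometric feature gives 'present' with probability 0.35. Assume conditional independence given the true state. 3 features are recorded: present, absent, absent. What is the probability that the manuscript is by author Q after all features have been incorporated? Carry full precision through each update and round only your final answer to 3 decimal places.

After 'present': normaliser = 0.8·0.4000 + 0.4·0.2500 + 0.35·0.3500; P(author P) ≈ 0.5899, P(author Q) ≈ 0.1843, P(author J) ≈ 0.2258
After 'absent': normaliser = 0.2·0.5899 + 0.6·0.1843 + 0.65·0.2258; P(author P) ≈ 0.3143, P(author Q) ≈ 0.2947, P(author J) ≈ 0.3910
After 'absent': normaliser = 0.2·0.3143 + 0.6·0.2947 + 0.65·0.3910; P(author P) ≈ 0.1273, P(author Q) ≈ 0.3580, P(author J) ≈ 0.5147

0.358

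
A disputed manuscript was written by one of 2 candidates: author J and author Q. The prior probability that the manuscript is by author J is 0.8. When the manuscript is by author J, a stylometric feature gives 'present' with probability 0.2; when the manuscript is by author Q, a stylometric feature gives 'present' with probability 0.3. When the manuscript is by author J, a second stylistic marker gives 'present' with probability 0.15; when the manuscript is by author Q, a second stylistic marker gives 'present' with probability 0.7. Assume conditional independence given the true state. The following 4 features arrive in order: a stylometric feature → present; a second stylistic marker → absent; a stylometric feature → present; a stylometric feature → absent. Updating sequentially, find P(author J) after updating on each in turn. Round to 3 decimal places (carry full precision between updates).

Apply Bayes' rule sequentially, carrying P(author J) forward.
After a stylometric feature='present': P(author J) = 0.2·0.8000 / (0.2·0.8000 + 0.3·0.2000) ≈ 0.7273
After a second stylistic marker='absent': P(author J) = 0.85·0.7273 / (0.85·0.7273 + 0.3·0.2727) ≈ 0.8831
After a stylometric feature='present': P(author J) = 0.2·0.8831 / (0.2·0.8831 + 0.3·0.1169) ≈ 0.8344
After a stylometric feature='absent': P(author J) = 0.8·0.8344 / (0.8·0.8344 + 0.7·0.1656) ≈ 0.8520

0.852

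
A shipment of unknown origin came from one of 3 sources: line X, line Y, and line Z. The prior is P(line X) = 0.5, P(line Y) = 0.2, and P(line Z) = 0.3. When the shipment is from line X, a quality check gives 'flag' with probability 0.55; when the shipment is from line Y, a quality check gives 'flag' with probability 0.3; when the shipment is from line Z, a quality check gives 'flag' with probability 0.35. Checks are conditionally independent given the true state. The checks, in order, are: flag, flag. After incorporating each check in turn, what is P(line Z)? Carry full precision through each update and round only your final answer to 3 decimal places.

After 'flag': normaliser = 0.55·0.5000 + 0.3·0.2000 + 0.35·0.3000; P(line X) ≈ 0.6250, P(line Y) ≈ 0.1364, P(line Z) ≈ 0.2386
After 'flag': normaliser = 0.55·0.6250 + 0.3·0.1364 + 0.35·0.2386; P(line X) ≈ 0.7342, P(line Y) ≈ 0.0874, P(line Z) ≈ 0.1784

0.178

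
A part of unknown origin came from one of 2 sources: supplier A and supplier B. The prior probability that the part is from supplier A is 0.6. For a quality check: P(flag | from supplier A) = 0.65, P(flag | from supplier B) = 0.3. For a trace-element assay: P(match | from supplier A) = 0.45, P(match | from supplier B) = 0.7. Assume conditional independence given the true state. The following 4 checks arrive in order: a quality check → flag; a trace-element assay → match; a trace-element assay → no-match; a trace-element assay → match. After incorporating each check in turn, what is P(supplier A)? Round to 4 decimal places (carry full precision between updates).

After a quality check='flag': P(supplier A) = 0.65·0.6000 / (0.65·0.6000 + 0.3·0.4000) ≈ 0.7647
After a trace-element assay='match': P(supplier A) = 0.45·0.7647 / (0.45·0.7647 + 0.7·0.2353) ≈ 0.6763
After a trace-element assay='no-match': P(supplier A) = 0.55·0.6763 / (0.55·0.6763 + 0.3·0.3237) ≈ 0.7930
After a trace-element assay='match': P(supplier A) = 0.45·0.7930 / (0.45·0.7930 + 0.7·0.2070) ≈ 0.7112

0.7112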